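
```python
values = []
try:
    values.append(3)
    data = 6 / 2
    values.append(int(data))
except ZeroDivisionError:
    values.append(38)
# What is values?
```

Step-by-step execution trace:
1. try: `values.append(3)` → values = [3].
2. `data = 6 / 2` → data = 3.0. No exception raised.
3. `values.append(int(data))` → values = [3, 3].
4. `except ZeroDivisionError` is skipped (no exception was raised).
Result: [3, 3]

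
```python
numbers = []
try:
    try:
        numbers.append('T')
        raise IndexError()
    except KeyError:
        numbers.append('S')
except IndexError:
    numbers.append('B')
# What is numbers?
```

Step-by-step execution trace:
1. Inner try: `numbers.append('T')` → numbers = ['T'].
2. `raise IndexError()` raises IndexError.
3. Inner `except KeyError` does not match IndexError; exception propagates to outer try.
4. Outer `except IndexError` matches → `numbers.append('B')` → numbers = ['T', 'B'].
Result: ['T', 'B']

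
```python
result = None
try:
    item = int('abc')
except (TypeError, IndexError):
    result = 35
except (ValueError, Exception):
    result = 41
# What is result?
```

Step-by-step execution trace:
1. `item = int('abc')` raises ValueError.
2. `except (TypeError, IndexError)` does not match ValueError; skipped.
3. `except (ValueError, Exception)` matches (ValueError is in the tuple) → result = 41.
Result: 41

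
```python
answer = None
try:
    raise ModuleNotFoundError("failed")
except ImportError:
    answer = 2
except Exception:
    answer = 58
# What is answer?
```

Step-by-step execution trace:
1. `raise ModuleNotFoundError(...)` raises ModuleNotFoundError.
2. `except ImportError` matches (ModuleNotFoundError is a subclass of ImportError) → answer = 2.
3. `except Exception` is not reached.
Result: 2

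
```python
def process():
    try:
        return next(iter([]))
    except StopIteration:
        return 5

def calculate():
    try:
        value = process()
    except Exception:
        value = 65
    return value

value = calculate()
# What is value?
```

Step-by-step execution trace:
1. `calculate()` calls `process()`.
2. In process: `next(iter([]))` raises StopIteration; `except StopIteration` catches it → returns 5.
3. In calculate: `value = process()` → value = 5. No exception reaches calculate.
4. `except Exception` is skipped; calculate returns 5.
5. value = 5.
Result: 5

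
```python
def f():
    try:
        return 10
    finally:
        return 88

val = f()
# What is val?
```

Step-by-step execution trace:
1. `f()` enters try: `return 10` sets pending return value 10.
2. Before returning, `finally: return 88` runs and overrides the pending return.
3. f() returns 88 → val = 88.
Result: 88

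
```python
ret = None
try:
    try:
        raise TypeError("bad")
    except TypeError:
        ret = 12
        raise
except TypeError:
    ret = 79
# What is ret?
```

Step-by-step execution trace:
1. Inner try: `raise TypeError("bad")` raises TypeError.
2. Inner `except TypeError` matches → ret = 12.
3. bare `raise` re-raises the same TypeError.
4. Outer `except TypeError` matches → ret = 79.
Result: 79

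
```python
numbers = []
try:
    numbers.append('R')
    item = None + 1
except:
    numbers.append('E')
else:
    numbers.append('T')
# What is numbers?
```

Step-by-step execution trace:
1. try: `numbers.append('R')` → numbers = ['R'].
2. `item = None + 1` raises TypeError.
3. bare `except` matches → `numbers.append('E')` → numbers = ['R', 'E'].
4. `else` is skipped (an exception was raised).
Result: ['R', 'E']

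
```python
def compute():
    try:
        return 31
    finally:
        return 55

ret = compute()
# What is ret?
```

Step-by-step execution trace:
1. `compute()` enters try: `return 31` sets pending return value 31.
2. Before returning, `finally: return 55` runs and overrides the pending return.
3. compute() returns 55 → ret = 55.
Result: 55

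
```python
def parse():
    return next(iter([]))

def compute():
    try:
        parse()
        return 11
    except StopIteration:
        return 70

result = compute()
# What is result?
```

Step-by-step execution trace:
1. `compute()` calls `parse()`.
2. `parse()` evaluates `next(iter([]))`, which raises StopIteration; it propagates to the caller.
3. `return 11` is not reached.
4. `except StopIteration` in compute matches → returns 70.
5. result = 70.
Result: 70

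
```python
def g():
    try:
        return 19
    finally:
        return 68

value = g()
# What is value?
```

Step-by-step execution trace:
1. `g()` enters try: `return 19` sets pending return value 19.
2. Before returning, `finally: return 68` runs and overrides the pending return.
3. g() returns 68 → value = 68.
Result: 68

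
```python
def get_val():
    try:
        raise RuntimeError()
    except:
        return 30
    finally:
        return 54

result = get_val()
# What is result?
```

Step-by-step execution trace:
1. `get_val()` enters try: `raise RuntimeError()` raises RuntimeError.
2. bare `except` matches → `return 30` sets pending return value 30.
3. Before returning, `finally: return 54` runs and overrides the pending return.
4. get_val() returns 54 → result = 54.
Result: 54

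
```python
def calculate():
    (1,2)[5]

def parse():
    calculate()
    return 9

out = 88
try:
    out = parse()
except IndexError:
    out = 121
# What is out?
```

Step-by-step execution trace:
1. out starts at 88.
2. try: `parse()` calls `calculate()`.
3. `calculate()` evaluates `(1,2)[5]`, which raises IndexError; it propagates through parse (uncaught).
4. `return 9` in parse is not reached; the assignment to out does not complete.
5. `except IndexError` matches → out = 121.
Result: 121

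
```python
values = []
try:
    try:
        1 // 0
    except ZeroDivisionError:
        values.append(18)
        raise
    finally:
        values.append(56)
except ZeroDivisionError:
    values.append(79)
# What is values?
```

Step-by-step execution trace:
1. Inner try: `1 // 0` raises ZeroDivisionError.
2. Inner `except ZeroDivisionError` matches → `values.append(18)` → values = [18].
3. bare `raise` re-raises ZeroDivisionError.
4. Inner `finally` runs during unwinding: `values.append(56)` → values = [18, 56].
5. Outer `except ZeroDivisionError` matches → `values.append(79)` → values = [18, 56, 79].
Result: [18, 56, 79]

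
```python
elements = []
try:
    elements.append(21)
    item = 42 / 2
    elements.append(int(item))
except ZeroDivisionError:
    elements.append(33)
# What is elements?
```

Step-by-step execution trace:
1. try: `elements.append(21)` → elements = [21].
2. `item = 42 / 2` → item = 21.0. No exception raised.
3. `elements.append(int(item))` → elements = [21, 21].
4. `except ZeroDivisionError` is skipped (no exception was raised).
Result: [21, 21]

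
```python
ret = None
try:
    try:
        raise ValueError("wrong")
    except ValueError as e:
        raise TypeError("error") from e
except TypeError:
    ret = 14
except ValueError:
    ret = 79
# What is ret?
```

Step-by-step execution trace:
1. Inner try raises ValueError; inner `except ValueError as e` catches it.
2. `raise TypeError(...) from e` raises TypeError (ValueError is attached as __cause__, but only TypeError is active).
3. Outer `except TypeError` matches → ret = 14.
4. `except ValueError` is not reached.
Result: 14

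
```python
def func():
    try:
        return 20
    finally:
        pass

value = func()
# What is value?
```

Step-by-step execution trace:
1. `func()` enters try: `return 20` sets pending return value 20.
2. Before returning, `finally: pass` runs (no effect).
3. func() returns 20 → value = 20.
Result: 20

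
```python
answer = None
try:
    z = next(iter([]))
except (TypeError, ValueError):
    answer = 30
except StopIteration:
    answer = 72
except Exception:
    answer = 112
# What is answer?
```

Step-by-step execution trace:
1. `z = next(iter([]))` raises StopIteration.
2. `except (TypeError, ValueError)` does not match StopIteration; skipped.
3. `except StopIteration` matches (exact type match) → answer = 72.
4. `except Exception` is not reached.
Result: 72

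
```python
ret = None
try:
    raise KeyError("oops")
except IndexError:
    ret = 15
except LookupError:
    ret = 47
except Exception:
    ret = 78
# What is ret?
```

Step-by-step execution trace:
1. `raise KeyError(...)` raises KeyError.
2. `except IndexError` does not match (KeyError is not a subclass of IndexError); skipped.
3. `except LookupError` matches (KeyError is a subclass of LookupError) → ret = 47.
4. `except Exception` is not reached.
Result: 47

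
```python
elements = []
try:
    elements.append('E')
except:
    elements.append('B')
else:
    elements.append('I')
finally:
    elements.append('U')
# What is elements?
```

Step-by-step execution trace:
1. try: `elements.append('E')` → elements = ['E']. No exception raised.
2. `except` is skipped.
3. `else` runs: `elements.append('I')` → elements = ['E', 'I'].
4. `finally` always runs: `elements.append('U')` → elements = ['E', 'I', 'U'].
Result: ['E', 'I', 'U']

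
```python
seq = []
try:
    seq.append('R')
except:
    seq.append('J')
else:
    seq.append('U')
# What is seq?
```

Step-by-step execution trace:
1. try: `seq.append('R')` → seq = ['R']. No exception raised.
2. `except` is skipped.
3. `else` runs (try completed without exception): `seq.append('U')` → seq = ['R', 'U'].
Result: ['R', 'U']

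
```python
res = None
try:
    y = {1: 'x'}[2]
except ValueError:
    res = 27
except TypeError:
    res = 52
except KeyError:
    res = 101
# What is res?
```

Step-by-step execution trace:
1. `y = {1: 'x'}[2]` raises KeyError.
2. `except ValueError` does not match KeyError; skipped.
3. `except TypeError` does not match KeyError; skipped.
4. `except KeyError` matches → res = 101.
Result: 101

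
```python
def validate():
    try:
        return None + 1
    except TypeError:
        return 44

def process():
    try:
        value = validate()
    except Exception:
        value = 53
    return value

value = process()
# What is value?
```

Step-by-step execution trace:
1. `process()` calls `validate()`.
2. In validate: `None + 1` raises TypeError; `except TypeError` catches it → returns 44.
3. In process: `value = validate()` → value = 44. No exception reaches process.
4. `except Exception` is skipped; process returns 44.
5. value = 44.
Result: 44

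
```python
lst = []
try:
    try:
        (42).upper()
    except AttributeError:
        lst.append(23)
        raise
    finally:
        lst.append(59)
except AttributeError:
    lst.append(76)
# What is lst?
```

Step-by-step execution trace:
1. Inner try: `(42).upper()` raises AttributeError.
2. Inner `except AttributeError` matches → `lst.append(23)` → lst = [23].
3. bare `raise` re-raises AttributeError.
4. Inner `finally` runs during unwinding: `lst.append(59)` → lst = [23, 59].
5. Outer `except AttributeError` matches → `lst.append(76)` → lst = [23, 59, 76].
Result: [23, 59, 76]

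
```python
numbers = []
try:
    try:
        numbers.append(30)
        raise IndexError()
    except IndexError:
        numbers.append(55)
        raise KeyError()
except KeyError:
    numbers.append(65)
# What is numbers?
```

Step-by-step execution trace:
1. Inner try: `numbers.append(30)` → numbers = [30].
2. `raise IndexError()` raises IndexError.
3. Inner `except IndexError` matches → `numbers.append(55)` → numbers = [30, 55].
4. `raise KeyError()` raises KeyError; propagates to outer try.
5. Outer `except KeyError` matches → `numbers.append(65)` → numbers = [30, 55, 65].
Result: [30, 55, 65]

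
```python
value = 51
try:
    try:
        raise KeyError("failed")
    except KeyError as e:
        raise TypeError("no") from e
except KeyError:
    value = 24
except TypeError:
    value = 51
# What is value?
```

Step-by-step execution trace:
1. Inner try raises KeyError; inner `except KeyError as e` catches it.
2. `raise TypeError(...) from e` raises TypeError (KeyError is attached as __cause__, but only TypeError is active).
3. Outer `except KeyError` does not match TypeError; skipped.
4. Outer `except TypeError` matches → value = 51.
Result: 51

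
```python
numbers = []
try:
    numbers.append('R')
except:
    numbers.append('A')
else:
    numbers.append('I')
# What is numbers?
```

Step-by-step execution trace:
1. try: `numbers.append('R')` → numbers = ['R']. No exception raised.
2. `except` is skipped.
3. `else` runs (try completed without exception): `numbers.append('I')` → numbers = ['R', 'I'].
Result: ['R', 'I']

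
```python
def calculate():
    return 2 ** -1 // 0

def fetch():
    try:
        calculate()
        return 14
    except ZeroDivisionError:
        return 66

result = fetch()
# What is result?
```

Step-by-step execution trace:
1. `fetch()` calls `calculate()`.
2. `calculate()` evaluates `2 ** -1 // 0`, which raises ZeroDivisionError; it propagates to the caller.
3. `return 14` is not reached.
4. `except ZeroDivisionError` in fetch matches → returns 66.
5. result = 66.
Result: 66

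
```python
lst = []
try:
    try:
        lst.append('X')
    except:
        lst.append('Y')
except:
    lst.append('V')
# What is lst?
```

Step-by-step execution trace:
1. Inner try: `lst.append('X')` → lst = ['X']. No exception raised.
2. Inner `except` is skipped.
3. Inner try completes normally; outer `except` is skipped.
Result: ['X']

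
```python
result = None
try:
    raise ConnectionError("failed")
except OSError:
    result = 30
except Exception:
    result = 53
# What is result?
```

Step-by-step execution trace:
1. `raise ConnectionError(...)` raises ConnectionError.
2. `except OSError` matches (ConnectionError is a subclass of OSError) → result = 30.
3. `except Exception` is not reached.
Result: 30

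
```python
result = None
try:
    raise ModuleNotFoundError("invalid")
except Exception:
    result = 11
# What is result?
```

Step-by-step execution trace:
1. `raise ModuleNotFoundError(...)` raises ModuleNotFoundError.
2. `except Exception` matches (ModuleNotFoundError is a subclass of Exception) → result = 11.
Result: 11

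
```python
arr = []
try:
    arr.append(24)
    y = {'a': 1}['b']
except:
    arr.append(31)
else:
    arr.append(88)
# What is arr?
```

Step-by-step execution trace:
1. try: `arr.append(24)` → arr = [24].
2. `y = {'a': 1}['b']` raises KeyError.
3. bare `except` matches → `arr.append(31)` → arr = [24, 31].
4. `else` is skipped (an exception was raised).
Result: [24, 31]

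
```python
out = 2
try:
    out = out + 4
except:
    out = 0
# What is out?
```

Step-by-step execution trace:
1. out starts at 2.
2. try: `out = out + 4` → out = 6. No exception raised.
3. `except` is skipped.
Result: 6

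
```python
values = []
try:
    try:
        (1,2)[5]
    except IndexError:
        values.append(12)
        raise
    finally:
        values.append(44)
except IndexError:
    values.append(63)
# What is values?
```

Step-by-step execution trace:
1. Inner try: `(1,2)[5]` raises IndexError.
2. Inner `except IndexError` matches → `values.append(12)` → values = [12].
3. bare `raise` re-raises IndexError.
4. Inner `finally` runs during unwinding: `values.append(44)` → values = [12, 44].
5. Outer `except IndexError` matches → `values.append(63)` → values = [12, 44, 63].
Result: [12, 44, 63]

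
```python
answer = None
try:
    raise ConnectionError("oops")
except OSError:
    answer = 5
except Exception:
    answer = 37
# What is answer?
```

Step-by-step execution trace:
1. `raise ConnectionError(...)` raises ConnectionError.
2. `except OSError` matches (ConnectionError is a subclass of OSError) → answer = 5.
3. `except Exception` is not reached.
Result: 5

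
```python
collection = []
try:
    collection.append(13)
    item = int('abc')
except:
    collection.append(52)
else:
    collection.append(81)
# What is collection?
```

Step-by-step execution trace:
1. try: `collection.append(13)` → collection = [13].
2. `item = int('abc')` raises ValueError.
3. bare `except` matches → `collection.append(52)` → collection = [13, 52].
4. `else` is skipped (an exception was raised).
Result: [13, 52]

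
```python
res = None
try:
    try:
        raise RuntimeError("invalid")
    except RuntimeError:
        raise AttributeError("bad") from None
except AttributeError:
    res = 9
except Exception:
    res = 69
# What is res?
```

Step-by-step execution trace:
1. Inner try raises RuntimeError; inner `except RuntimeError` catches it.
2. `raise AttributeError(...) from None` raises AttributeError (from None suppresses __context__, but the active exception is still AttributeError).
3. Outer `except AttributeError` matches → res = 9.
4. `except Exception` is not reached.
Result: 9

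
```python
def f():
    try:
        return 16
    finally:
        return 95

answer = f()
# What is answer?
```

Step-by-step execution trace:
1. `f()` enters try: `return 16` sets pending return value 16.
2. Before returning, `finally: return 95` runs and overrides the pending return.
3. f() returns 95 → answer = 95.
Result: 95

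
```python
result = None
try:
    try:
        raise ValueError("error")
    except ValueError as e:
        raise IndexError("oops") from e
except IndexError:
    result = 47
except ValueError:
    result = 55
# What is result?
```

Step-by-step execution trace:
1. Inner try raises ValueError; inner `except ValueError as e` catches it.
2. `raise IndexError(...) from e` raises IndexError (ValueError is attached as __cause__, but only IndexError is active).
3. Outer `except IndexError` matches → result = 47.
4. `except ValueError` is not reached.
Result: 47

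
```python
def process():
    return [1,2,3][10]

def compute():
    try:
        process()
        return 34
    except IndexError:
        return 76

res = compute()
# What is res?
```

Step-by-step execution trace:
1. `compute()` calls `process()`.
2. `process()` evaluates `[1,2,3][10]`, which raises IndexError; it propagates to the caller.
3. `return 34` is not reached.
4. `except IndexError` in compute matches → returns 76.
5. res = 76.
Result: 76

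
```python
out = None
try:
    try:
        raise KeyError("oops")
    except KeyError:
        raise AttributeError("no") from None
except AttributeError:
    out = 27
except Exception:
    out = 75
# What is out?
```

Step-by-step execution trace:
1. Inner try raises KeyError; inner `except KeyError` catches it.
2. `raise AttributeError(...) from None` raises AttributeError (from None suppresses __context__, but the active exception is still AttributeError).
3. Outer `except AttributeError` matches → out = 27.
4. `except Exception` is not reached.
Result: 27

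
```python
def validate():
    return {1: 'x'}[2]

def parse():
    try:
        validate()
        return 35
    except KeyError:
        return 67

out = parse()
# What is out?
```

Step-by-step execution trace:
1. `parse()` calls `validate()`.
2. `validate()` evaluates `{1: 'x'}[2]`, which raises KeyError; it propagates to the caller.
3. `return 35` is not reached.
4. `except KeyError` in parse matches → returns 67.
5. out = 67.
Result: 67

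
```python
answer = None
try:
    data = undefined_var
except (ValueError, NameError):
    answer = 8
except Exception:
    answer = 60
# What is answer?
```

Step-by-step execution trace:
1. `data = undefined_var` raises NameError.
2. `except (ValueError, NameError)` matches (NameError is in the tuple) → answer = 8.
3. `except Exception` is not reached.
Result: 8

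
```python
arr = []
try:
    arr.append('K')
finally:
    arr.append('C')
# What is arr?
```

Step-by-step execution trace:
1. try: `arr.append('K')` → arr = ['K'].
2. The try body completes without raising.
3. finally always runs: `arr.append('C')` → arr = ['K', 'C'].
Result: ['K', 'C']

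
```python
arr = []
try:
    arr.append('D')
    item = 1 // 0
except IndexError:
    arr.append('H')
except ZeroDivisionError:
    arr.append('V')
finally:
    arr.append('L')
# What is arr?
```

Step-by-step execution trace:
1. try: `arr.append('D')` → arr = ['D'].
2. `item = 1 // 0` raises ZeroDivisionError.
3. `except IndexError` does not match ZeroDivisionError; skipped.
4. `except ZeroDivisionError` matches → `arr.append('V')` → arr = ['D', 'V'].
5. finally always runs: `arr.append('L')` → arr = ['D', 'V', 'L'].
Result: ['D', 'V', 'L']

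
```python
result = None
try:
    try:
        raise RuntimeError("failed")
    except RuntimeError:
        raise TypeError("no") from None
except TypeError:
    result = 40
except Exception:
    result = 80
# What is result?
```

Step-by-step execution trace:
1. Inner try raises RuntimeError; inner `except RuntimeError` catches it.
2. `raise TypeError(...) from None` raises TypeError (from None suppresses __context__, but the active exception is still TypeError).
3. Outer `except TypeError` matches → result = 40.
4. `except Exception` is not reached.
Result: 40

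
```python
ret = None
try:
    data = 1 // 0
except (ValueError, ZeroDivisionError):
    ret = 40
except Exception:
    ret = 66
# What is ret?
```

Step-by-step execution trace:
1. `data = 1 // 0` raises ZeroDivisionError.
2. `except (ValueError, ZeroDivisionError)` matches (ZeroDivisionError is in the tuple) → ret = 40.
3. `except Exception` is not reached.
Result: 40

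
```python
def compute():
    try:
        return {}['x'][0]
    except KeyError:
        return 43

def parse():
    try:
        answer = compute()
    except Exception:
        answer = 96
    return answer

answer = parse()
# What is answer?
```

Step-by-step execution trace:
1. `parse()` calls `compute()`.
2. In compute: `{}['x'][0]` raises KeyError; `except KeyError` catches it → returns 43.
3. In parse: `answer = compute()` → answer = 43. No exception reaches parse.
4. `except Exception` is skipped; parse returns 43.
5. answer = 43.
Result: 43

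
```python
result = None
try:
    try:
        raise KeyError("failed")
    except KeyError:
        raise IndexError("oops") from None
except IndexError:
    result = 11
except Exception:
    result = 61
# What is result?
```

Step-by-step execution trace:
1. Inner try raises KeyError; inner `except KeyError` catches it.
2. `raise IndexError(...) from None` raises IndexError (from None suppresses __context__, but the active exception is still IndexError).
3. Outer `except IndexError` matches → result = 11.
4. `except Exception` is not reached.
Result: 11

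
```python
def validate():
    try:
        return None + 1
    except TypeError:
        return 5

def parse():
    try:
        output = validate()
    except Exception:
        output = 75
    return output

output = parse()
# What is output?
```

Step-by-step execution trace:
1. `parse()` calls `validate()`.
2. In validate: `None + 1` raises TypeError; `except TypeError` catches it → returns 5.
3. In parse: `output = validate()` → output = 5. No exception reaches parse.
4. `except Exception` is skipped; parse returns 5.
5. output = 5.
Result: 5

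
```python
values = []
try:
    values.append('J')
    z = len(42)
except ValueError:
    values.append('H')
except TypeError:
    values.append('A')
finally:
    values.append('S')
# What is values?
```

Step-by-step execution trace:
1. try: `values.append('J')` → values = ['J'].
2. `z = len(42)` raises TypeError.
3. `except ValueError` does not match TypeError; skipped.
4. `except TypeError` matches → `values.append('A')` → values = ['J', 'A'].
5. finally always runs: `values.append('S')` → values = ['J', 'A', 'S'].
Result: ['J', 'A', 'S']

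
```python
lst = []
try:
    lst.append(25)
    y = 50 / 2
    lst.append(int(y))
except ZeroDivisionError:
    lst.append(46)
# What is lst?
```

Step-by-step execution trace:
1. try: `lst.append(25)` → lst = [25].
2. `y = 50 / 2` → y = 25.0. No exception raised.
3. `lst.append(int(y))` → lst = [25, 25].
4. `except ZeroDivisionError` is skipped (no exception was raised).
Result: [25, 25]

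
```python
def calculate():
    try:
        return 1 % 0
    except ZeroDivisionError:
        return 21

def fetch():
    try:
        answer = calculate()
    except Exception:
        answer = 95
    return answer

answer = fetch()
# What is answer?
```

Step-by-step execution trace:
1. `fetch()` calls `calculate()`.
2. In calculate: `1 % 0` raises ZeroDivisionError; `except ZeroDivisionError` catches it → returns 21.
3. In fetch: `answer = calculate()` → answer = 21. No exception reaches fetch.
4. `except Exception` is skipped; fetch returns 21.
5. answer = 21.
Result: 21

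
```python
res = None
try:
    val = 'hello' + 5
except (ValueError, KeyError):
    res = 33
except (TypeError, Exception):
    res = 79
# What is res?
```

Step-by-step execution trace:
1. `val = 'hello' + 5` raises TypeError.
2. `except (ValueError, KeyError)` does not match TypeError; skipped.
3. `except (TypeError, Exception)` matches (TypeError is in the tuple) → res = 79.
Result: 79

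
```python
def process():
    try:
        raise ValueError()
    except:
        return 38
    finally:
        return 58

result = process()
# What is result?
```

Step-by-step execution trace:
1. `process()` enters try: `raise ValueError()` raises ValueError.
2. bare `except` matches → `return 38` sets pending return value 38.
3. Before returning, `finally: return 58` runs and overrides the pending return.
4. process() returns 58 → result = 58.
Result: 58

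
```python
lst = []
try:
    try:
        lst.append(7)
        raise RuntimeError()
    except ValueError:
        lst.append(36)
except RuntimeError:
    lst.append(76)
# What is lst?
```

Step-by-step execution trace:
1. Inner try: `lst.append(7)` → lst = [7].
2. `raise RuntimeError()` raises RuntimeError.
3. Inner `except ValueError` does not match RuntimeError; exception propagates to outer try.
4. Outer `except RuntimeError` matches → `lst.append(76)` → lst = [7, 76].
Result: [7, 76]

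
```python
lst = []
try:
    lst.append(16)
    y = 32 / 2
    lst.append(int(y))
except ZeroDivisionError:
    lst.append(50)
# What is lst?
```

Step-by-step execution trace:
1. try: `lst.append(16)` → lst = [16].
2. `y = 32 / 2` → y = 16.0. No exception raised.
3. `lst.append(int(y))` → lst = [16, 16].
4. `except ZeroDivisionError` is skipped (no exception was raised).
Result: [16, 16]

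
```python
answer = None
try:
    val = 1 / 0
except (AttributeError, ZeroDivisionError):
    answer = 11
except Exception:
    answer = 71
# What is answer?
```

Step-by-step execution trace:
1. `val = 1 / 0` raises ZeroDivisionError.
2. `except (AttributeError, ZeroDivisionError)` matches (ZeroDivisionError is in the tuple) → answer = 11.
3. `except Exception` is not reached.
Result: 11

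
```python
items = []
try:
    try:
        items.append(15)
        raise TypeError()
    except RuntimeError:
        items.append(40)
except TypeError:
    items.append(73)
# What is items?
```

Step-by-step execution trace:
1. Inner try: `items.append(15)` → items = [15].
2. `raise TypeError()` raises TypeError.
3. Inner `except RuntimeError` does not match TypeError; exception propagates to outer try.
4. Outer `except TypeError` matches → `items.append(73)` → items = [15, 73].
Result: [15, 73]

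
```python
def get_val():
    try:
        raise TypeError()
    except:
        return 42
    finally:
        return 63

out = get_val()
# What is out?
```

Step-by-step execution trace:
1. `get_val()` enters try: `raise TypeError()` raises TypeError.
2. bare `except` matches → `return 42` sets pending return value 42.
3. Before returning, `finally: return 63` runs and overrides the pending return.
4. get_val() returns 63 → out = 63.
Result: 63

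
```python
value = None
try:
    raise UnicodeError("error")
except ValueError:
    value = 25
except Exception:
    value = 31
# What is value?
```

Step-by-step execution trace:
1. `raise UnicodeError(...)` raises UnicodeError.
2. `except ValueError` matches (UnicodeError is a subclass of ValueError) → value = 25.
3. `except Exception` is not reached.
Result: 25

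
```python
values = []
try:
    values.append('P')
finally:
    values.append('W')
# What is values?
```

Step-by-step execution trace:
1. try: `values.append('P')` → values = ['P'].
2. The try body completes without raising.
3. finally always runs: `values.append('W')` → values = ['P', 'W'].
Result: ['P', 'W']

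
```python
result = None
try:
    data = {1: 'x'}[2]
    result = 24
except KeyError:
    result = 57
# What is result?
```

Step-by-step execution trace:
1. `data = {1: 'x'}[2]` raises KeyError.
2. `result = 24` is not reached.
3. `except KeyError` matches → result = 57.
Result: 57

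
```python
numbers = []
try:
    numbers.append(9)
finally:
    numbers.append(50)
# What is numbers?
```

Step-by-step execution trace:
1. try: `numbers.append(9)` → numbers = [9].
2. The try body completes without raising.
3. finally always runs: `numbers.append(50)` → numbers = [9, 50].
Result: [9, 50]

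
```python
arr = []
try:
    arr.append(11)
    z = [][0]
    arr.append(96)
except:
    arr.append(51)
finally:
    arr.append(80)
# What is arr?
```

Step-by-step execution trace:
1. try: `arr.append(11)` → arr = [11].
2. `z = [][0]` raises IndexError; `arr.append(96)` is not reached.
3. bare `except` matches → `arr.append(51)` → arr = [11, 51].
4. finally always runs: `arr.append(80)` → arr = [11, 51, 80].
Result: [11, 51, 80]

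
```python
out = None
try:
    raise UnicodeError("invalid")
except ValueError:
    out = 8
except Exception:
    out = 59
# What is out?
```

Step-by-step execution trace:
1. `raise UnicodeError(...)` raises UnicodeError.
2. `except ValueError` matches (UnicodeError is a subclass of ValueError) → out = 8.
3. `except Exception` is not reached.
Result: 8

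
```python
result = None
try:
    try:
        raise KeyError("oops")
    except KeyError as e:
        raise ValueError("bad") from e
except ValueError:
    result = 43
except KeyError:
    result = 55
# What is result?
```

Step-by-step execution trace:
1. Inner try raises KeyError; inner `except KeyError as e` catches it.
2. `raise ValueError(...) from e` raises ValueError (KeyError is attached as __cause__, but only ValueError is active).
3. Outer `except ValueError` matches → result = 43.
4. `except KeyError` is not reached.
Result: 43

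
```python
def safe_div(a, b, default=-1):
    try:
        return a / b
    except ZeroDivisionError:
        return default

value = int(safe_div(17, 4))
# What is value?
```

Step-by-step execution trace:
1. `safe_div(17, 4)` enters try: `return 17 / 4` → returns 4.25. No exception raised.
2. `except ZeroDivisionError` is skipped.
3. `int(4.25)` → 4 → value = 4.
Result: 4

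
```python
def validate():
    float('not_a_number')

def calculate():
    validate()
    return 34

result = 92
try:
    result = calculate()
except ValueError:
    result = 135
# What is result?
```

Step-by-step execution trace:
1. result starts at 92.
2. try: `calculate()` calls `validate()`.
3. `validate()` evaluates `float('not_a_number')`, which raises ValueError; it propagates through calculate (uncaught).
4. `return 34` in calculate is not reached; the assignment to result does not complete.
5. `except ValueError` matches → result = 135.
Result: 135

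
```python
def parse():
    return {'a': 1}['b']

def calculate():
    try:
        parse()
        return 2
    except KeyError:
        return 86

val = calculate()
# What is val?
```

Step-by-step execution trace:
1. `calculate()` calls `parse()`.
2. `parse()` evaluates `{'a': 1}['b']`, which raises KeyError; it propagates to the caller.
3. `return 2` is not reached.
4. `except KeyError` in calculate matches → returns 86.
5. val = 86.
Result: 86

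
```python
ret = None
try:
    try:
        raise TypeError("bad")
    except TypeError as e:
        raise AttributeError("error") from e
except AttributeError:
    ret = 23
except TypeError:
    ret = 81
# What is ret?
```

Step-by-step execution trace:
1. Inner try raises TypeError; inner `except TypeError as e` catches it.
2. `raise AttributeError(...) from e` raises AttributeError (TypeError is attached as __cause__, but only AttributeError is active).
3. Outer `except AttributeError` matches → ret = 23.
4. `except TypeError` is not reached.
Result: 23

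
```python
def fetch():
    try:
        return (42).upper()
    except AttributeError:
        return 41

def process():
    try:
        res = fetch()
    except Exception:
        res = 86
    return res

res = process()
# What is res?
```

Step-by-step execution trace:
1. `process()` calls `fetch()`.
2. In fetch: `(42).upper()` raises AttributeError; `except AttributeError` catches it → returns 41.
3. In process: `res = fetch()` → res = 41. No exception reaches process.
4. `except Exception` is skipped; process returns 41.
5. res = 41.
Result: 41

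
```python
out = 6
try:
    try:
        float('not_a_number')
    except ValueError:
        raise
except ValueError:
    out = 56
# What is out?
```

Step-by-step execution trace:
1. Inner try: `float('not_a_number')` raises ValueError.
2. Inner `except ValueError` matches; bare `raise` re-raises the same ValueError.
3. Outer `except ValueError` matches → out = 56.
Result: 56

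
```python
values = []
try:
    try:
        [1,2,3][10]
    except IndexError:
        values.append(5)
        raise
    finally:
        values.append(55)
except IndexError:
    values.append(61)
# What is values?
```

Step-by-step execution trace:
1. Inner try: `[1,2,3][10]` raises IndexError.
2. Inner `except IndexError` matches → `values.append(5)` → values = [5].
3. bare `raise` re-raises IndexError.
4. Inner `finally` runs during unwinding: `values.append(55)` → values = [5, 55].
5. Outer `except IndexError` matches → `values.append(61)` → values = [5, 55, 61].
Result: [5, 55, 61]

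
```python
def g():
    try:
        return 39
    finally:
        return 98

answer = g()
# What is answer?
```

Step-by-step execution trace:
1. `g()` enters try: `return 39` sets pending return value 39.
2. Before returning, `finally: return 98` runs and overrides the pending return.
3. g() returns 98 → answer = 98.
Result: 98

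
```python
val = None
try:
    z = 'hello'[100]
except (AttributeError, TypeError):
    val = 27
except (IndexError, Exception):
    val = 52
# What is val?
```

Step-by-step execution trace:
1. `z = 'hello'[100]` raises IndexError.
2. `except (AttributeError, TypeError)` does not match IndexError; skipped.
3. `except (IndexError, Exception)` matches (IndexError is in the tuple) → val = 52.
Result: 52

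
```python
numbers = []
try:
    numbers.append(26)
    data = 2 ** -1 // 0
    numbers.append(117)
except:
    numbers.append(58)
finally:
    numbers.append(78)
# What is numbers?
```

Step-by-step execution trace:
1. try: `numbers.append(26)` → numbers = [26].
2. `data = 2 ** -1 // 0` raises ZeroDivisionError; `numbers.append(117)` is not reached.
3. bare `except` matches → `numbers.append(58)` → numbers = [26, 58].
4. finally always runs: `numbers.append(78)` → numbers = [26, 58, 78].
Result: [26, 58, 78]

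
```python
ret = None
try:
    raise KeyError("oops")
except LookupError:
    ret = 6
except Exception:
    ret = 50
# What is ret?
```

Step-by-step execution trace:
1. `raise KeyError(...)` raises KeyError.
2. `except LookupError` matches (KeyError is a subclass of LookupError) → ret = 6.
3. `except Exception` is not reached.
Result: 6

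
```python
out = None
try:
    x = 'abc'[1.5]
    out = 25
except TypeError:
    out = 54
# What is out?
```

Step-by-step execution trace:
1. `x = 'abc'[1.5]` raises TypeError.
2. `out = 25` is not reached.
3. `except TypeError` matches → out = 54.
Result: 54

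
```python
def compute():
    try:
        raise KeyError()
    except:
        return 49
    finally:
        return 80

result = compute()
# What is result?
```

Step-by-step execution trace:
1. `compute()` enters try: `raise KeyError()` raises KeyError.
2. bare `except` matches → `return 49` sets pending return value 49.
3. Before returning, `finally: return 80` runs and overrides the pending return.
4. compute() returns 80 → result = 80.
Result: 80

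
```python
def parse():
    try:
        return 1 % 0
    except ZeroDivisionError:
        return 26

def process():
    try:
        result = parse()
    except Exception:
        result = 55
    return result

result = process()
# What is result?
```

Step-by-step execution trace:
1. `process()` calls `parse()`.
2. In parse: `1 % 0` raises ZeroDivisionError; `except ZeroDivisionError` catches it → returns 26.
3. In process: `result = parse()` → result = 26. No exception reaches process.
4. `except Exception` is skipped; process returns 26.
5. result = 26.
Result: 26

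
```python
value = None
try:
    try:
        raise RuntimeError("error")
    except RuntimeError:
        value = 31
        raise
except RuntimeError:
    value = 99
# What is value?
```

Step-by-step execution trace:
1. Inner try: `raise RuntimeError("error")` raises RuntimeError.
2. Inner `except RuntimeError` matches → value = 31.
3. bare `raise` re-raises the same RuntimeError.
4. Outer `except RuntimeError` matches → value = 99.
Result: 99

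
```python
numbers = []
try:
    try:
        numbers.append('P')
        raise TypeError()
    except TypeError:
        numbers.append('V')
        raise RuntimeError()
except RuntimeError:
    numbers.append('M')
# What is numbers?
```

Step-by-step execution trace:
1. Inner try: `numbers.append('P')` → numbers = ['P'].
2. `raise TypeError()` raises TypeError.
3. Inner `except TypeError` matches → `numbers.append('V')` → numbers = ['P', 'V'].
4. `raise RuntimeError()` raises RuntimeError; propagates to outer try.
5. Outer `except RuntimeError` matches → `numbers.append('M')` → numbers = ['P', 'V', 'M'].
Result: ['P', 'V', 'M']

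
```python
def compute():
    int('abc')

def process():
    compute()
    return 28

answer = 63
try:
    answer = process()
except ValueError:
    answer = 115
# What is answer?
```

Step-by-step execution trace:
1. answer starts at 63.
2. try: `process()` calls `compute()`.
3. `compute()` evaluates `int('abc')`, which raises ValueError; it propagates through process (uncaught).
4. `return 28` in process is not reached; the assignment to answer does not complete.
5. `except ValueError` matches → answer = 115.
Result: 115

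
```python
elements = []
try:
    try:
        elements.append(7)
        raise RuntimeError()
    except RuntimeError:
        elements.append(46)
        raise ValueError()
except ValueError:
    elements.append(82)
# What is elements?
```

Step-by-step execution trace:
1. Inner try: `elements.append(7)` → elements = [7].
2. `raise RuntimeError()` raises RuntimeError.
3. Inner `except RuntimeError` matches → `elements.append(46)` → elements = [7, 46].
4. `raise ValueError()` raises ValueError; propagates to outer try.
5. Outer `except ValueError` matches → `elements.append(82)` → elements = [7, 46, 82].
Result: [7, 46, 82]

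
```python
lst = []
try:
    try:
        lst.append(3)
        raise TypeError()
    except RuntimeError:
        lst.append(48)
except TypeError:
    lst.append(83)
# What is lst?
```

Step-by-step execution trace:
1. Inner try: `lst.append(3)` → lst = [3].
2. `raise TypeError()` raises TypeError.
3. Inner `except RuntimeError` does not match TypeError; exception propagates to outer try.
4. Outer `except TypeError` matches → `lst.append(83)` → lst = [3, 83].
Result: [3, 83]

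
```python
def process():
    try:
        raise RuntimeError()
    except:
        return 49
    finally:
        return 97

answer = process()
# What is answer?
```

Step-by-step execution trace:
1. `process()` enters try: `raise RuntimeError()` raises RuntimeError.
2. bare `except` matches → `return 49` sets pending return value 49.
3. Before returning, `finally: return 97` runs and overrides the pending return.
4. process() returns 97 → answer = 97.
Result: 97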